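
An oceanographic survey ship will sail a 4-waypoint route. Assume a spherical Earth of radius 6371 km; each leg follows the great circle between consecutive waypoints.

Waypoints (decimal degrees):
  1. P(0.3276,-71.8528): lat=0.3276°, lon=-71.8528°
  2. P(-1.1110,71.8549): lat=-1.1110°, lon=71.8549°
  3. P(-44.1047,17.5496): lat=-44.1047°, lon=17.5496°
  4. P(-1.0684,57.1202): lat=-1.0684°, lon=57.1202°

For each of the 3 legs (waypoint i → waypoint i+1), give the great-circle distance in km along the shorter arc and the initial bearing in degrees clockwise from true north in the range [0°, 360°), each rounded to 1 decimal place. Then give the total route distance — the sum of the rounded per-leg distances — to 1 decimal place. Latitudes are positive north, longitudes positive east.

Leg 1: φ1=0.0057177, φ2=-0.0193906, Δφ=-0.0251083, Δλ=2.5081725 rad; a=sin²(Δφ/2)+cosφ1·cosφ2·sin²(Δλ/2)=0.9029770012; c=2·atan2(√a, √(1-a))=2.508081582; dist=6371·c=15978.988 ≈ 15979.0 km; running total=15979.0 km
Leg 1 bearing: y=sinΔλ·cosφ2=0.59179359, x=cosφ1·sinφ2-sinφ1·cosφ2·cosΔλ=-0.01478146; θ=atan2(y, x)=91.4308° ≈ 91.4°
Leg 2: φ1=-0.0193906, φ2=-0.7697722, Δφ=-0.7503816, Δλ=-0.9478063 rad; a=sin²(Δφ/2)+cosφ1·cosφ2·sin²(Δλ/2)=0.2838076304; c=2·atan2(√a, √(1-a))=1.123660475; dist=6371·c=7158.841 ≈ 7158.8 km; running total=23137.8 km
Leg 2 bearing: y=sinΔλ·cosφ2=-0.58317093, x=cosφ1·sinφ2-sinφ1·cosφ2·cosΔλ=-0.68771731; θ=atan2(y, x)=-139.7027° <0 so +360° → 220.2973° ≈ 220.3°
Leg 3: φ1=-0.7697722, φ2=-0.0186471, Δφ=0.7511251, Δλ=0.6906373 rad; a=sin²(Δφ/2)+cosφ1·cosφ2·sin²(Δλ/2)=0.2168012510; c=2·atan2(√a, √(1-a))=0.968668339; dist=6371·c=6171.386 ≈ 6171.4 km; running total=29309.2 km
Leg 3 bearing: y=sinΔλ·cosφ2=0.63691779, x=cosφ1·sinφ2-sinφ1·cosφ2·cosΔλ=0.52300058; θ=atan2(y, x)=50.6091° ≈ 50.6°

Leg 1: dist=15979.0 km, bearing=91.4°
Leg 2: dist=7158.8 km, bearing=220.3°
Leg 3: dist=6171.4 km, bearing=50.6°
Total: 29309.2 km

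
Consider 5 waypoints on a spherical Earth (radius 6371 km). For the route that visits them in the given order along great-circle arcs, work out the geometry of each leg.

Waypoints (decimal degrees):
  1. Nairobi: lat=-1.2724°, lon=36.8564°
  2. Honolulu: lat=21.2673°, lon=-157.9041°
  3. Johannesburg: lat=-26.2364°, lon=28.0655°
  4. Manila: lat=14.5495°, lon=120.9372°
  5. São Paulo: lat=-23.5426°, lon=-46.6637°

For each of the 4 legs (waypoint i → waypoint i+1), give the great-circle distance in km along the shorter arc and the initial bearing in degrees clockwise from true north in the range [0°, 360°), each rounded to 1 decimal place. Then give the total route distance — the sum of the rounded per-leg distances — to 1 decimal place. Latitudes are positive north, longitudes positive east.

Leg 1: dist=17275.7 km, bearing=34.7°
Leg 2: dist=19194.1 km, bearing=226.5°
Leg 3: dist=10996.2 km, bearing=78.1°
Leg 4: dist=18374.1 km, bearing=230.6°
Total: 65840.1 km

Leg 1: φ1=-0.0222076, φ2=0.3711844, Δφ=0.3933920, Δλ=-3.3992120 rad; a=sin²(Δφ/2)+cosφ1·cosφ2·sin²(Δλ/2)=0.9544886558; c=2·atan2(√a, √(1-a))=2.711620389; dist=6371·c=17275.734 ≈ 17275.7 km; running total=17275.7 km
Leg 1 bearing: y=sinΔλ·cosφ2=0.23742829, x=cosφ1·sinφ2-sinφ1·cosφ2·cosΔλ=0.34261940; θ=atan2(y, x)=34.7212° ≈ 34.7°
Leg 2: φ1=0.3711844, φ2=-0.4579116, Δφ=-0.8290960, Δλ=3.2457818 rad; a=sin²(Δφ/2)+cosφ1·cosφ2·sin²(Δλ/2)=0.9958543474; c=2·atan2(√a, √(1-a))=3.012730027; dist=6371·c=19194.103 ≈ 19194.1 km; running total=36469.8 km
Leg 2 bearing: y=sinΔλ·cosφ2=-0.09328638, x=cosφ1·sinφ2-sinφ1·cosφ2·cosΔλ=-0.08838279; θ=atan2(y, x)=-133.4539° <0 so +360° → 226.5461° ≈ 226.5°
Leg 3: φ1=-0.4579116, φ2=0.2539367, Δφ=0.7118482, Δλ=1.6209169 rad; a=sin²(Δφ/2)+cosφ1·cosφ2·sin²(Δλ/2)=0.5772768949; c=2·atan2(√a, √(1-a))=1.725972127; dist=6371·c=10996.168 ≈ 10996.2 km; running total=47466.0 km
Leg 3 bearing: y=sinΔλ·cosφ2=0.96671546, x=cosφ1·sinφ2-sinφ1·cosφ2·cosΔλ=0.20389787; θ=atan2(y, x)=78.0898° ≈ 78.1°
Leg 4: φ1=0.2539367, φ2=-0.4108959, Δφ=-0.6648326, Δλ=-2.9251875 rad; a=sin²(Δφ/2)+cosφ1·cosφ2·sin²(Δλ/2)=0.9835049968; c=2·atan2(√a, √(1-a))=2.884015445; dist=6371·c=18374.062 ≈ 18374.1 km; running total=65840.1 km
Leg 4 bearing: y=sinΔλ·cosφ2=-0.19684741, x=cosφ1·sinφ2-sinφ1·cosφ2·cosΔλ=-0.16168725; θ=atan2(y, x)=-129.3991° <0 so +360° → 230.6009° ≈ 230.6°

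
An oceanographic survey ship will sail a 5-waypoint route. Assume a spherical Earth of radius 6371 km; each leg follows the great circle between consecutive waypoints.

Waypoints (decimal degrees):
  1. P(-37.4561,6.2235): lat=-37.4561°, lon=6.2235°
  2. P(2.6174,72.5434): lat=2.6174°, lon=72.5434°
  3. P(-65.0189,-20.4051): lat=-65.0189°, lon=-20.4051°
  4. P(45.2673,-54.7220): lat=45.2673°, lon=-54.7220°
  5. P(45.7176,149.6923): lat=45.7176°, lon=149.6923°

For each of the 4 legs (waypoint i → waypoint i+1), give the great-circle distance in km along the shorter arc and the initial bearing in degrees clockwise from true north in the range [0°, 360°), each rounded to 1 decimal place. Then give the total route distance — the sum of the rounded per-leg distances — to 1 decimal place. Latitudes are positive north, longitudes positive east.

Leg 1: φ1=-0.6537323, φ2=0.0456822, Δφ=0.6994145, Δλ=1.1575006 rad; a=sin²(Δφ/2)+cosφ1·cosφ2·sin²(Δλ/2)=0.3546416201; c=2·atan2(√a, √(1-a))=1.275820460; dist=6371·c=8128.252 ≈ 8128.3 km; running total=8128.3 km
Leg 1 bearing: y=sinΔλ·cosφ2=0.91484673, x=cosφ1·sinφ2-sinφ1·cosφ2·cosΔλ=0.28024851; θ=atan2(y, x)=72.9684° ≈ 73.0°
Leg 2: φ1=0.0456822, φ2=-1.1347939, Δφ=-1.1804761, Δλ=-1.6222574 rad; a=sin²(Δφ/2)+cosφ1·cosφ2·sin²(Δλ/2)=0.5315474373; c=2·atan2(√a, √(1-a))=1.633933140; dist=6371·c=10409.788 ≈ 10409.8 km; running total=18538.1 km
Leg 2 bearing: y=sinΔλ·cosφ2=-0.42176020, x=cosφ1·sinφ2-sinφ1·cosφ2·cosΔλ=-0.90450946; θ=atan2(y, x)=-155.0010° <0 so +360° → 204.9990° ≈ 205.0°
Leg 3: φ1=-1.1347939, φ2=0.7900634, Δφ=1.9248573, Δλ=-0.5989429 rad; a=sin²(Δφ/2)+cosφ1·cosφ2·sin²(Δλ/2)=0.6992238449; c=2·atan2(√a, √(1-a))=1.980620088; dist=6371·c=12618.531 ≈ 12618.5 km; running total=31156.6 km
Leg 3 bearing: y=sinΔλ·cosφ2=-0.39678125, x=cosφ1·sinφ2-sinφ1·cosφ2·cosΔλ=0.82692447; θ=atan2(y, x)=-25.6330° <0 so +360° → 334.3670° ≈ 334.4°
Leg 4: φ1=0.7900634, φ2=0.7979226, Δφ=0.0078592, Δλ=3.5677026 rad; a=sin²(Δφ/2)+cosφ1·cosφ2·sin²(Δλ/2)=0.4694356276; c=2·atan2(√a, √(1-a))=1.509629448; dist=6371·c=9617.849 ≈ 9617.8 km; running total=40774.4 km
Leg 4 bearing: y=sinΔλ·cosφ2=-0.28858630, x=cosφ1·sinφ2-sinφ1·cosφ2·cosΔλ=0.95550051; θ=atan2(y, x)=-16.8057° <0 so +360° → 343.1943° ≈ 343.2°

Leg 1: dist=8128.3 km, bearing=73.0°
Leg 2: dist=10409.8 km, bearing=205.0°
Leg 3: dist=12618.5 km, bearing=334.4°
Leg 4: dist=9617.8 km, bearing=343.2°
Total: 40774.4 km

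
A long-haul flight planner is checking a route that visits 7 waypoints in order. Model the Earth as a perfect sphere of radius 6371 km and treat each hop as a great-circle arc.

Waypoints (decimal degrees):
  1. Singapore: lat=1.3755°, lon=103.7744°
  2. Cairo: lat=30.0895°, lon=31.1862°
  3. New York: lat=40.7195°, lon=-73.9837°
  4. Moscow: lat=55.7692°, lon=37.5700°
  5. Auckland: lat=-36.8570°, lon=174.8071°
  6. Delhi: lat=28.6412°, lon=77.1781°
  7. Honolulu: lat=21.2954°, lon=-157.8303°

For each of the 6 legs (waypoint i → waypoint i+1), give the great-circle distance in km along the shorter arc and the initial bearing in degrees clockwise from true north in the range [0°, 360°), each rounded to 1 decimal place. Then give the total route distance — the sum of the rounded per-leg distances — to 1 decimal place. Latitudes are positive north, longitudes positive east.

Leg 1: dist=8260.0 km, bearing=300.9°
Leg 2: dist=9013.1 km, bearing=312.2°
Leg 3: dist=7505.4 km, bearing=34.5°
Leg 4: dist=16204.1 km, bearing=74.7°
Leg 5: dist=12496.0 km, bearing=289.8°
Leg 6: dist=11914.3 km, bearing=53.0°
Total: 65392.9 km

Leg 1: φ1=0.0240070, φ2=0.5251608, Δφ=0.5011538, Δλ=-1.2669031 rad; a=sin²(Δφ/2)+cosφ1·cosφ2·sin²(Δλ/2)=0.3645633587; c=2·atan2(√a, √(1-a))=1.296496213; dist=6371·c=8259.977 ≈ 8260.0 km; running total=8260.0 km
Leg 1 bearing: y=sinΔλ·cosφ2=-0.82559676, x=cosφ1·sinφ2-sinφ1·cosφ2·cosΔλ=0.49499258; θ=atan2(y, x)=-59.0549° <0 so +360° → 300.9451° ≈ 300.9°
Leg 2: φ1=0.5251608, φ2=0.7106893, Δφ=0.1855285, Δλ=-1.8355610 rad; a=sin²(Δφ/2)+cosφ1·cosφ2·sin²(Δλ/2)=0.4222726363; c=2·atan2(√a, √(1-a))=1.414708567; dist=6371·c=9013.108 ≈ 9013.1 km; running total=17273.1 km
Leg 2 bearing: y=sinΔλ·cosφ2=-0.73150222, x=cosφ1·sinφ2-sinφ1·cosφ2·cosΔλ=0.66388126; θ=atan2(y, x)=-47.7744° <0 so +360° → 312.2256° ≈ 312.2°
Leg 3: φ1=0.7106893, φ2=0.9733562, Δφ=0.2626668, Δλ=1.9469794 rad; a=sin²(Δφ/2)+cosφ1·cosφ2·sin²(Δλ/2)=0.3086371269; c=2·atan2(√a, √(1-a))=1.178051444; dist=6371·c=7505.366 ≈ 7505.4 km; running total=24778.5 km
Leg 3 bearing: y=sinΔλ·cosφ2=0.52319239, x=cosφ1·sinφ2-sinφ1·cosφ2·cosΔλ=0.76143991; θ=atan2(y, x)=34.4933° ≈ 34.5°
Leg 4: φ1=0.9733562, φ2=-0.6432760, Δφ=-1.6166322, Δλ=2.3952393 rad; a=sin²(Δφ/2)+cosφ1·cosφ2·sin²(Δλ/2)=0.9131832924; c=2·atan2(√a, √(1-a))=2.543420979; dist=6371·c=16204.135 ≈ 16204.1 km; running total=40982.6 km
Leg 4 bearing: y=sinΔλ·cosφ2=0.54326454, x=cosφ1·sinφ2-sinφ1·cosφ2·cosΔλ=0.14826298; θ=atan2(y, x)=74.7351° ≈ 74.7°
Leg 5: φ1=-0.6432760, φ2=0.4998832, Δφ=1.1431592, Δλ=-1.7039475 rad; a=sin²(Δφ/2)+cosφ1·cosφ2·sin²(Δλ/2)=0.6903670652; c=2·atan2(√a, √(1-a))=1.961386419; dist=6371·c=12495.993 ≈ 12496.0 km; running total=53478.6 km
Leg 5 bearing: y=sinΔλ·cosφ2=-0.86987009, x=cosφ1·sinφ2-sinφ1·cosφ2·cosΔλ=0.31363601; θ=atan2(y, x)=-70.1730° <0 so +360° → 289.8270° ≈ 289.8°
Leg 6: φ1=0.4998832, φ2=0.3716748, Δφ=-0.1282084, Δλ=-4.1016703 rad; a=sin²(Δφ/2)+cosφ1·cosφ2·sin²(Δλ/2)=0.6474221351; c=2·atan2(√a, √(1-a))=1.870088866; dist=6371·c=11914.336 ≈ 11914.3 km; running total=65392.9 km
Leg 6 bearing: y=sinΔλ·cosφ2=0.76329900, x=cosφ1·sinφ2-sinφ1·cosφ2·cosΔλ=0.57484040; θ=atan2(y, x)=53.0166° ≈ 53.0°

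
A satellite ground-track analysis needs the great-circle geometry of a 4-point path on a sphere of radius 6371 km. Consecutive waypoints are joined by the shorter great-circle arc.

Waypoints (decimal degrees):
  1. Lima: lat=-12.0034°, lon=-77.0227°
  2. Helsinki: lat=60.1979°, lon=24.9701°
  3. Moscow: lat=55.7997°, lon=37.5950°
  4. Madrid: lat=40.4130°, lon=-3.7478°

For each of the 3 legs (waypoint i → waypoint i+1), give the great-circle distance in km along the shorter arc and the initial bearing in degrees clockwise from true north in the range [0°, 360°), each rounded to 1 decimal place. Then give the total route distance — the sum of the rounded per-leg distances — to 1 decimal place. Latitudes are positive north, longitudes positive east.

Leg 1: dist=11825.4 km, bearing=30.4°
Leg 2: dist=888.1 km, bearing=117.8°
Leg 3: dist=3443.0 km, bearing=257.8°
Total: 16156.5 km

Leg 1: φ1=-0.2094989, φ2=1.0506516, Δφ=1.2601504, Δλ=1.7801102 rad; a=sin²(Δφ/2)+cosφ1·cosφ2·sin²(Δλ/2)=0.6407396802; c=2·atan2(√a, √(1-a))=1.856131784; dist=6371·c=11825.416 ≈ 11825.4 km; running total=11825.4 km
Leg 1 bearing: y=sinΔλ·cosφ2=0.48615798, x=cosφ1·sinφ2-sinφ1·cosφ2·cosΔλ=0.82729668; θ=atan2(y, x)=30.4405° ≈ 30.4°
Leg 2: φ1=1.0506516, φ2=0.9738885, Δφ=-0.0767631, Δλ=0.2203461 rad; a=sin²(Δφ/2)+cosφ1·cosφ2·sin²(Δλ/2)=0.0048496306; c=2·atan2(√a, √(1-a))=0.139391400; dist=6371·c=888.063 ≈ 888.1 km; running total=12713.5 km
Leg 2 bearing: y=sinΔλ·cosφ2=0.12285402, x=cosφ1·sinφ2-sinφ1·cosφ2·cosΔλ=-0.06489482; θ=atan2(y, x)=117.8442° ≈ 117.8°
Leg 3: φ1=0.9738885, φ2=0.7053399, Δφ=-0.2685486, Δλ=-0.7215680 rad; a=sin²(Δφ/2)+cosφ1·cosφ2·sin²(Δλ/2)=0.0712526101; c=2·atan2(√a, √(1-a))=0.540415896; dist=6371·c=3442.990 ≈ 3443.0 km; running total=16156.5 km
Leg 3 bearing: y=sinΔλ·cosφ2=-0.50294663, x=cosφ1·sinφ2-sinφ1·cosφ2·cosΔλ=-0.10838536; θ=atan2(y, x)=-102.1613° <0 so +360° → 257.8387° ≈ 257.8°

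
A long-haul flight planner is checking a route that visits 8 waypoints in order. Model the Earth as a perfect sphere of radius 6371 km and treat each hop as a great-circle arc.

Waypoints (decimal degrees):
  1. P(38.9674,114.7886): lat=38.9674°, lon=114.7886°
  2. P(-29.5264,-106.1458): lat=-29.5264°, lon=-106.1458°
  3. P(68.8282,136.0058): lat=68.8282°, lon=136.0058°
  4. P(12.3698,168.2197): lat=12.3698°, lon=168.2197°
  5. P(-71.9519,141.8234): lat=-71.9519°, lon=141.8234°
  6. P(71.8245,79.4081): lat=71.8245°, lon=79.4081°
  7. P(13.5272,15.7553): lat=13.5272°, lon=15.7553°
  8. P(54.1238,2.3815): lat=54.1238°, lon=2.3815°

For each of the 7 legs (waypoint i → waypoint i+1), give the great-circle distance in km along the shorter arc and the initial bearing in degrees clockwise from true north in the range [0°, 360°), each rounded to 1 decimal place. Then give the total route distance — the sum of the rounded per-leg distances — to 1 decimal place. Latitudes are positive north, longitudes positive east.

Leg 1: φ1=0.6801094, φ2=-0.5153329, Δφ=-1.1954423, Δλ=-3.8560327 rad; a=sin²(Δφ/2)+cosφ1·cosφ2·sin²(Δλ/2)=0.9105084598; c=2·atan2(√a, √(1-a))=2.533986316; dist=6371·c=16144.027 ≈ 16144.0 km; running total=16144.0 km
Leg 1 bearing: y=sinΔλ·cosφ2=0.57010355, x=cosφ1·sinφ2-sinφ1·cosφ2·cosΔλ=0.03021854; θ=atan2(y, x)=86.9659° ≈ 87.0°
Leg 2: φ1=-0.5153329, φ2=1.2012787, Δφ=1.7166116, Δλ=4.2263427 rad; a=sin²(Δφ/2)+cosφ1·cosφ2·sin²(Δλ/2)=0.8031807152; c=2·atan2(√a, √(1-a))=2.222273163; dist=6371·c=14158.102 ≈ 14158.1 km; running total=30302.1 km
Leg 2 bearing: y=sinΔλ·cosφ2=-0.31933786, x=cosφ1·sinφ2-sinφ1·cosφ2·cosΔλ=0.72825074; θ=atan2(y, x)=-23.6774° <0 so +360° → 336.3226° ≈ 336.3°
Leg 3: φ1=1.2012787, φ2=0.2158937, Δφ=-0.9853850, Δλ=0.5622386 rad; a=sin²(Δφ/2)+cosφ1·cosφ2·sin²(Δλ/2)=0.2508817515; c=2·atan2(√a, √(1-a))=1.049232675; dist=6371·c=6684.661 ≈ 6684.7 km; running total=36986.8 km
Leg 3 bearing: y=sinΔλ·cosφ2=0.52070623, x=cosφ1·sinφ2-sinφ1·cosφ2·cosΔλ=-0.69327153; θ=atan2(y, x)=143.0903° ≈ 143.1°
Leg 4: φ1=0.2158937, φ2=-1.2557976, Δφ=-1.4716913, Δλ=-0.4607023 rad; a=sin²(Δφ/2)+cosφ1·cosφ2·sin²(Δλ/2)=0.4663042283; c=2·atan2(√a, √(1-a))=1.503353668; dist=6371·c=9577.866 ≈ 9577.9 km; running total=46564.7 km
Leg 4 bearing: y=sinΔλ·cosφ2=-0.13773686, x=cosφ1·sinφ2-sinφ1·cosφ2·cosΔλ=-0.98817354; θ=atan2(y, x)=-172.0649° <0 so +360° → 187.9351° ≈ 187.9°
Leg 5: φ1=-1.2557976, φ2=1.2535740, Δφ=2.5093716, Δλ=-1.0893525 rad; a=sin²(Δφ/2)+cosφ1·cosφ2·sin²(Δλ/2)=0.9293035328; c=2·atan2(√a, √(1-a))=2.603342576; dist=6371·c=16585.896 ≈ 16585.9 km; running total=63150.6 km
Leg 5 bearing: y=sinΔλ·cosφ2=-0.27647089, x=cosφ1·sinφ2-sinφ1·cosφ2·cosΔλ=0.43169173; θ=atan2(y, x)=-32.6370° <0 so +360° → 327.3630° ≈ 327.4°
Leg 6: φ1=1.2535740, φ2=0.2360942, Δφ=-1.0174798, Δλ=-1.1109509 rad; a=sin²(Δφ/2)+cosφ1·cosφ2·sin²(Δλ/2)=0.3215835833; c=2·atan2(√a, √(1-a))=1.205920998; dist=6371·c=7682.923 ≈ 7682.9 km; running total=70833.5 km
Leg 6 bearing: y=sinΔλ·cosφ2=-0.87126182, x=cosφ1·sinφ2-sinφ1·cosφ2·cosΔλ=-0.33700619; θ=atan2(y, x)=-111.1466° <0 so +360° → 248.8534° ≈ 248.9°
Leg 7: φ1=0.2360942, φ2=0.9446385, Δφ=0.7085443, Δλ=-0.2334168 rad; a=sin²(Δφ/2)+cosφ1·cosφ2·sin²(Δλ/2)=0.1280707376; c=2·atan2(√a, √(1-a))=0.731971046; dist=6371·c=4663.388 ≈ 4663.4 km; running total=75496.9 km
Leg 7 bearing: y=sinΔλ·cosφ2=-0.13555187, x=cosφ1·sinφ2-sinφ1·cosφ2·cosΔλ=0.65444647; θ=atan2(y, x)=-11.7019° <0 so +360° → 348.2981° ≈ 348.3°

Leg 1: dist=16144.0 km, bearing=87.0°
Leg 2: dist=14158.1 km, bearing=336.3°
Leg 3: dist=6684.7 km, bearing=143.1°
Leg 4: dist=9577.9 km, bearing=187.9°
Leg 5: dist=16585.9 km, bearing=327.4°
Leg 6: dist=7682.9 km, bearing=248.9°
Leg 7: dist=4663.4 km, bearing=348.3°
Total: 75496.9 km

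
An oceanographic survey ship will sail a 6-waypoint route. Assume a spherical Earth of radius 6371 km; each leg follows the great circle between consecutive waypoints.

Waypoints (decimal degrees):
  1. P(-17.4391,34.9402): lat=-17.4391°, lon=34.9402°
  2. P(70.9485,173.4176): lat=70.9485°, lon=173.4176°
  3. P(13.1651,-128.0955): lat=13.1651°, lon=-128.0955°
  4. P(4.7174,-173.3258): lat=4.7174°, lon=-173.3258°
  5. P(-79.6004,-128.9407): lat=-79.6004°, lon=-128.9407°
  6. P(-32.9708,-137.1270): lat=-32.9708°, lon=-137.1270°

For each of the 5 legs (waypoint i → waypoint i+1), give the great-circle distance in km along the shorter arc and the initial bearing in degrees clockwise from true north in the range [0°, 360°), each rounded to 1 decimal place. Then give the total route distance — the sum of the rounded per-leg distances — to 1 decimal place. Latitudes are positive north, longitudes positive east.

Leg 1: φ1=-0.3043697, φ2=1.2382849, Δφ=1.5426546, Δλ=2.4168866 rad; a=sin²(Δφ/2)+cosφ1·cosφ2·sin²(Δλ/2)=0.7582153366; c=2·atan2(√a, √(1-a))=2.113473841; dist=6371·c=13464.942 ≈ 13464.9 km; running total=13464.9 km
Leg 1 bearing: y=sinΔλ·cosφ2=0.21638746, x=cosφ1·sinφ2-sinφ1·cosφ2·cosΔλ=0.82853837; θ=atan2(y, x)=14.6369° ≈ 14.6°
Leg 2: φ1=1.2382849, φ2=0.2297743, Δφ=-1.0085106, Δλ=-5.2623963 rad; a=sin²(Δφ/2)+cosφ1·cosφ2·sin²(Δλ/2)=0.3092925837; c=2·atan2(√a, √(1-a))=1.179469978; dist=6371·c=7514.403 ≈ 7514.4 km; running total=20979.3 km
Leg 2 bearing: y=sinΔλ·cosφ2=0.83011457, x=cosφ1·sinφ2-sinφ1·cosφ2·cosΔλ=-0.40673397; θ=atan2(y, x)=116.1036° ≈ 116.1°
Leg 3: φ1=0.2297743, φ2=0.0823342, Δφ=-0.1474402, Δλ=-0.7894177 rad; a=sin²(Δφ/2)+cosφ1·cosφ2·sin²(Δλ/2)=0.1489212665; c=2·atan2(√a, √(1-a))=0.792373281; dist=6371·c=5048.210 ≈ 5048.2 km; running total=26027.5 km
Leg 3 bearing: y=sinΔλ·cosφ2=-0.70753831, x=cosφ1·sinφ2-sinφ1·cosφ2·cosΔλ=-0.07977739; θ=atan2(y, x)=-96.4331° <0 so +360° → 263.5669° ≈ 263.6°
Leg 4: φ1=0.0823342, φ2=-1.3892891, Δφ=-1.4716232, Δλ=0.7746661 rad; a=sin²(Δφ/2)+cosφ1·cosφ2·sin²(Δλ/2)=0.4761616241; c=2·atan2(√a, √(1-a))=1.523101494; dist=6371·c=9703.680 ≈ 9703.7 km; running total=35731.2 km
Leg 4 bearing: y=sinΔλ·cosφ2=0.12626428, x=cosφ1·sinφ2-sinφ1·cosφ2·cosΔλ=-0.99085027; θ=atan2(y, x)=172.7379° ≈ 172.7°
Leg 5: φ1=-1.3892891, φ2=-0.5754490, Δφ=0.8138400, Δλ=-0.1428779 rad; a=sin²(Δφ/2)+cosφ1·cosφ2·sin²(Δλ/2)=0.1574155367; c=2·atan2(√a, √(1-a))=0.815960734; dist=6371·c=5198.486 ≈ 5198.5 km; running total=40929.7 km
Leg 5 bearing: y=sinΔλ·cosφ2=-0.11945971, x=cosφ1·sinφ2-sinφ1·cosφ2·cosΔλ=0.71852134; θ=atan2(y, x)=-9.4395° <0 so +360° → 350.5605° ≈ 350.6°

Leg 1: dist=13464.9 km, bearing=14.6°
Leg 2: dist=7514.4 km, bearing=116.1°
Leg 3: dist=5048.2 km, bearing=263.6°
Leg 4: dist=9703.7 km, bearing=172.7°
Leg 5: dist=5198.5 km, bearing=350.6°
Total: 40929.7 km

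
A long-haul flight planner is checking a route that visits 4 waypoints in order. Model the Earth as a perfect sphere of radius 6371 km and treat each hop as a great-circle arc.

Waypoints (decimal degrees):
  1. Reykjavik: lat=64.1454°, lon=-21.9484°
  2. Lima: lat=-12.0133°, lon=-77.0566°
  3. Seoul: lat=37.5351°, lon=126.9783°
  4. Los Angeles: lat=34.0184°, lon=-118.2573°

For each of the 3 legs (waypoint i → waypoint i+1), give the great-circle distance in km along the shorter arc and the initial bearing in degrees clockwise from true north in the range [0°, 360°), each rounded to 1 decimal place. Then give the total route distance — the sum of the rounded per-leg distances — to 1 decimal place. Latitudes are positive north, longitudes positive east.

Leg 1: dist=9646.2 km, bearing=233.5°
Leg 2: dist=16305.0 km, bearing=324.0°
Leg 3: dist=9589.8 km, bearing=49.0°
Total: 35541.0 km

Leg 1: φ1=1.1195484, φ2=-0.2096716, Δφ=-1.3292201, Δλ=-0.9618195 rad; a=sin²(Δφ/2)+cosφ1·cosφ2·sin²(Δλ/2)=0.4716563971; c=2·atan2(√a, √(1-a))=1.514078717; dist=6371·c=9646.196 ≈ 9646.2 km; running total=9646.2 km
Leg 1 bearing: y=sinΔλ·cosφ2=-0.80227007, x=cosφ1·sinφ2-sinφ1·cosφ2·cosΔλ=-0.59426366; θ=atan2(y, x)=-126.5284° <0 so +360° → 233.4716° ≈ 233.5°
Leg 2: φ1=-0.2096716, φ2=0.6551111, Δφ=0.8647827, Δλ=3.5610808 rad; a=sin²(Δφ/2)+cosφ1·cosφ2·sin²(Δλ/2)=0.9175869106; c=2·atan2(√a, √(1-a))=2.559245083; dist=6371·c=16304.950 ≈ 16305.0 km; running total=25951.2 km
Leg 2 bearing: y=sinΔλ·cosφ2=-0.32297533, x=cosφ1·sinφ2-sinφ1·cosφ2·cosΔλ=0.44516472; θ=atan2(y, x)=-35.9616° <0 so +360° → 324.0384° ≈ 324.0°
Leg 3: φ1=0.6551111, φ2=0.5937331, Δφ=-0.0613780, Δλ=-4.2801687 rad; a=sin²(Δφ/2)+cosφ1·cosφ2·sin²(Δλ/2)=0.4672363402; c=2·atan2(√a, √(1-a))=1.505222023; dist=6371·c=9589.770 ≈ 9589.8 km; running total=35541.0 km
Leg 3 bearing: y=sinΔλ·cosφ2=0.75263445, x=cosφ1·sinφ2-sinφ1·cosφ2·cosΔλ=0.65516986; θ=atan2(y, x)=48.9604° ≈ 49.0°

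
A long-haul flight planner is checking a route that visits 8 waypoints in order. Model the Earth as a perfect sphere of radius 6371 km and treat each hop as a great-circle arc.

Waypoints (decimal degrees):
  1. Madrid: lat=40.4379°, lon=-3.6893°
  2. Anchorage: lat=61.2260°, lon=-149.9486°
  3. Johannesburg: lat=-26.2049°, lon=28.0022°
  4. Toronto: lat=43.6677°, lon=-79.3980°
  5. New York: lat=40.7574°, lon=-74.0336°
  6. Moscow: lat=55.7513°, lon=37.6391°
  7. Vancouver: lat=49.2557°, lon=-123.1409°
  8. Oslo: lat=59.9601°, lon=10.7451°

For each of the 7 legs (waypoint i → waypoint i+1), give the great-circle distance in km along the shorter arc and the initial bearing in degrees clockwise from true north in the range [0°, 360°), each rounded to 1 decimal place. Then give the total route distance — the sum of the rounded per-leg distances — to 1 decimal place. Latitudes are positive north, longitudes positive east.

Leg 1: dist=8306.2 km, bearing=343.9°
Leg 2: dist=16117.9 km, bearing=3.2°
Leg 3: dist=13335.9 km, bearing=307.2°
Leg 4: dist=547.4 km, bearing=124.4°
Leg 5: dist=7508.9 km, bearing=34.5°
Leg 6: dist=8203.4 km, bearing=347.1°
Leg 7: dist=7180.2 km, bearing=23.5°
Total: 61199.9 km

Leg 1: φ1=0.7057745, φ2=1.0685953, Δφ=0.3628208, Δλ=-2.5527063 rad; a=sin²(Δφ/2)+cosφ1·cosφ2·sin²(Δλ/2)=0.3680595948; c=2·atan2(√a, √(1-a))=1.303752906; dist=6371·c=8306.210 ≈ 8306.2 km; running total=8306.2 km
Leg 1 bearing: y=sinΔλ·cosφ2=-0.26736208, x=cosφ1·sinφ2-sinφ1·cosφ2·cosΔλ=0.92676018; θ=atan2(y, x)=-16.0924° <0 so +360° → 343.9076° ≈ 343.9°
Leg 2: φ1=1.0685953, φ2=-0.4573618, Δφ=-1.5259571, Δλ=3.1058274 rad; a=sin²(Δφ/2)+cosφ1·cosφ2·sin²(Δλ/2)=0.9093322839; c=2·atan2(√a, √(1-a))=2.529878041; dist=6371·c=16117.853 ≈ 16117.9 km; running total=24424.1 km
Leg 2 bearing: y=sinΔλ·cosφ2=0.03208251, x=cosφ1·sinφ2-sinφ1·cosφ2·cosΔλ=0.57337513; θ=atan2(y, x)=3.2026° ≈ 3.2°
Leg 3: φ1=-0.4573618, φ2=0.7621451, Δφ=1.2195069, Δλ=-1.8744871 rad; a=sin²(Δφ/2)+cosφ1·cosφ2·sin²(Δλ/2)=0.7494921776; c=2·atan2(√a, √(1-a))=2.093222733; dist=6371·c=13335.922 ≈ 13335.9 km; running total=37760.0 km
Leg 3 bearing: y=sinΔλ·cosφ2=-0.69025520, x=cosφ1·sinφ2-sinφ1·cosφ2·cosΔλ=0.52398700; θ=atan2(y, x)=-52.7971° <0 so +360° → 307.2029° ≈ 307.2°
Leg 4: φ1=0.7621451, φ2=0.7113508, Δφ=-0.0507943, Δλ=0.0936264 rad; a=sin²(Δφ/2)+cosφ1·cosφ2·sin²(Δλ/2)=0.0018447733; c=2·atan2(√a, √(1-a))=0.085928083; dist=6371·c=547.448 ≈ 547.4 km; running total=38307.4 km
Leg 4 bearing: y=sinΔλ·cosφ2=0.07081665, x=cosφ1·sinφ2-sinφ1·cosφ2·cosΔλ=-0.04848177; θ=atan2(y, x)=124.3959° ≈ 124.4°
Leg 5: φ1=0.7113508, φ2=0.9730437, Δφ=0.2616929, Δλ=1.9490563 rad; a=sin²(Δφ/2)+cosφ1·cosφ2·sin²(Δλ/2)=0.3088902201; c=2·atan2(√a, √(1-a))=1.178599285; dist=6371·c=7508.856 ≈ 7508.9 km; running total=45816.3 km
Leg 5 bearing: y=sinΔλ·cosφ2=0.52300205, x=cosφ1·sinφ2-sinφ1·cosφ2·cosΔλ=0.76182482; θ=atan2(y, x)=34.4701° ≈ 34.5°
Leg 6: φ1=0.9730437, φ2=0.8596741, Δφ=-0.1133696, Δλ=-2.8061404 rad; a=sin²(Δφ/2)+cosφ1·cosφ2·sin²(Δλ/2)=0.3602944948; c=2·atan2(√a, √(1-a))=1.287615694; dist=6371·c=8203.400 ≈ 8203.4 km; running total=54019.7 km
Leg 6 bearing: y=sinΔλ·cosφ2=-0.21486127, x=cosφ1·sinφ2-sinφ1·cosφ2·cosΔλ=0.93582270; θ=atan2(y, x)=-12.9308° <0 so +360° → 347.0692° ≈ 347.1°
Leg 7: φ1=0.8596741, φ2=1.0465012, Δφ=0.1868270, Δλ=2.3367515 rad; a=sin²(Δφ/2)+cosφ1·cosφ2·sin²(Δλ/2)=0.2853194146; c=2·atan2(√a, √(1-a))=1.127011017; dist=6371·c=7180.187 ≈ 7180.2 km; running total=61199.9 km
Leg 7 bearing: y=sinΔλ·cosφ2=0.36079483, x=cosφ1·sinφ2-sinφ1·cosφ2·cosΔλ=0.82793483; θ=atan2(y, x)=23.5465° ≈ 23.5°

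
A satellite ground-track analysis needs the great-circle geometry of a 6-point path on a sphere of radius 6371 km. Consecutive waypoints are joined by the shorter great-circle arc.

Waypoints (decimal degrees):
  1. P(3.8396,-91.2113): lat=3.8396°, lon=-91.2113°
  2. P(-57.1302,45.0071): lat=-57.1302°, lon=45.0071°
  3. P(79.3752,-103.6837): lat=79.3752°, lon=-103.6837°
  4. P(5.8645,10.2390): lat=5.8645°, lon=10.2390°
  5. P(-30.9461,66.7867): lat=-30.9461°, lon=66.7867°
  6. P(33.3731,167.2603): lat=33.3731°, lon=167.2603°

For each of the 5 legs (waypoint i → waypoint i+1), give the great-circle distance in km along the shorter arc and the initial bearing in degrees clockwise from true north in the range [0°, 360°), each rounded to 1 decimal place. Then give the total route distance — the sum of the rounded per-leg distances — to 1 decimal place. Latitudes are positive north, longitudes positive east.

Leg 1: φ1=0.0670137, φ2=-0.9971101, Δφ=-1.0641238, Δλ=2.3774596 rad; a=sin²(Δφ/2)+cosφ1·cosφ2·sin²(Δλ/2)=0.7236031993; c=2·atan2(√a, √(1-a))=2.034435889; dist=6371·c=12961.391 ≈ 12961.4 km; running total=12961.4 km
Leg 1 bearing: y=sinΔλ·cosφ2=0.37552231, x=cosφ1·sinφ2-sinφ1·cosφ2·cosΔλ=-0.81178164; θ=atan2(y, x)=155.1752° ≈ 155.2°
Leg 2: φ1=-0.9971101, φ2=1.3853586, Δφ=2.3824687, Δλ=-2.5951440 rad; a=sin²(Δφ/2)+cosφ1·cosφ2·sin²(Δλ/2)=0.9555006525; c=2·atan2(√a, √(1-a))=2.716501889; dist=6371·c=17306.834 ≈ 17306.8 km; running total=30268.2 km
Leg 2 bearing: y=sinΔλ·cosφ2=-0.09581256, x=cosφ1·sinφ2-sinφ1·cosφ2·cosΔλ=0.40111915; θ=atan2(y, x)=-13.4341° <0 so +360° → 346.5659° ≈ 346.6°
Leg 3: φ1=1.3853586, φ2=0.1023548, Δφ=-1.2830038, Δλ=1.9883262 rad; a=sin²(Δφ/2)+cosφ1·cosφ2·sin²(Δλ/2)=0.4869748617; c=2·atan2(√a, √(1-a))=1.544743103; dist=6371·c=9841.558 ≈ 9841.6 km; running total=40109.8 km
Leg 3 bearing: y=sinΔλ·cosφ2=0.90930929, x=cosφ1·sinφ2-sinφ1·cosφ2·cosΔλ=0.41530470; θ=atan2(y, x)=65.4526° ≈ 65.5°
Leg 4: φ1=0.1023548, φ2=-0.5401113, Δφ=-0.6424662, Δλ=0.9869435 rad; a=sin²(Δφ/2)+cosφ1·cosφ2·sin²(Δλ/2)=0.2911212975; c=2·atan2(√a, √(1-a))=1.139820711; dist=6371·c=7261.798 ≈ 7261.8 km; running total=47371.6 km
Leg 4 bearing: y=sinΔλ·cosφ2=0.71557721, x=cosφ1·sinφ2-sinφ1·cosφ2·cosΔλ=-0.55984641; θ=atan2(y, x)=128.0386° ≈ 128.0°
Leg 5: φ1=-0.5401113, φ2=0.5824705, Δφ=1.1225818, Δλ=1.7535951 rad; a=sin²(Δφ/2)+cosφ1·cosφ2·sin²(Δλ/2)=0.7065354978; c=2·atan2(√a, √(1-a))=1.996619951; dist=6371·c=12720.466 ≈ 12720.5 km; running total=60092.1 km
Leg 5 bearing: y=sinΔλ·cosφ2=0.82119232, x=cosφ1·sinφ2-sinφ1·cosφ2·cosΔλ=0.39372011; θ=atan2(y, x)=64.3846° ≈ 64.4°

Leg 1: dist=12961.4 km, bearing=155.2°
Leg 2: dist=17306.8 km, bearing=346.6°
Leg 3: dist=9841.6 km, bearing=65.5°
Leg 4: dist=7261.8 km, bearing=128.0°
Leg 5: dist=12720.5 km, bearing=64.4°
Total: 60092.1 km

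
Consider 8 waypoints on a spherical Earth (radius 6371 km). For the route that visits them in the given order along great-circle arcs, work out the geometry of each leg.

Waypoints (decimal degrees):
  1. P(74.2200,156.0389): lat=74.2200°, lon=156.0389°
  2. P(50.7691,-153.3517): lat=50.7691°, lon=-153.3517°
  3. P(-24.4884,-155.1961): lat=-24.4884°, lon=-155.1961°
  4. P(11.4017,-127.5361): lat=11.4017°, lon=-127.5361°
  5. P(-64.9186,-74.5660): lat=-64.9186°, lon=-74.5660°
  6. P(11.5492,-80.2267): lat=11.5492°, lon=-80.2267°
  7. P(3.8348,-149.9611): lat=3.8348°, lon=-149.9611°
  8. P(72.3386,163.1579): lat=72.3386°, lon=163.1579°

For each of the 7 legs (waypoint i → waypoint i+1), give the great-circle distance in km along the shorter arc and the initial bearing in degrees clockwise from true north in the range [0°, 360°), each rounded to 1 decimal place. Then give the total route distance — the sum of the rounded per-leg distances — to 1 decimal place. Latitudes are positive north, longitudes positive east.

Leg 1: dist=3479.2 km, bearing=109.8°
Leg 2: dist=8370.2 km, bearing=181.7°
Leg 3: dist=4994.0 km, bearing=40.1°
Leg 4: dist=9553.5 km, bearing=160.2°
Leg 5: dist=8516.1 km, bearing=354.3°
Leg 6: dist=7715.9 km, bearing=269.8°
Leg 7: dist=8261.5 km, bearing=346.7°
Total: 50890.4 km

Leg 1: φ1=1.2953834, φ2=0.8860880, Δφ=-0.4092954, Δλ=-5.3998846 rad; a=sin²(Δφ/2)+cosφ1·cosφ2·sin²(Δλ/2)=0.0727216066; c=2·atan2(√a, √(1-a))=0.546099474; dist=6371·c=3479.200 ≈ 3479.2 km; running total=3479.2 km
Leg 1 bearing: y=sinΔλ·cosφ2=0.48877899, x=cosφ1·sinφ2-sinφ1·cosφ2·cosΔλ=-0.17557845; θ=atan2(y, x)=109.7592° ≈ 109.8°
Leg 2: φ1=0.8860880, φ2=-0.4274032, Δφ=-1.3134912, Δλ=-0.0321909 rad; a=sin²(Δφ/2)+cosφ1·cosφ2·sin²(Δλ/2)=0.3729114121; c=2·atan2(√a, √(1-a))=1.313799484; dist=6371·c=8370.217 ≈ 8370.2 km; running total=11849.4 km
Leg 2 bearing: y=sinΔλ·cosφ2=-0.02929007, x=cosφ1·sinφ2-sinφ1·cosφ2·cosΔλ=-0.96671405; θ=atan2(y, x)=-178.2645° <0 so +360° → 181.7355° ≈ 181.7°
Leg 3: φ1=-0.4274032, φ2=0.1989972, Δφ=0.6264004, Δλ=0.4827581 rad; a=sin²(Δφ/2)+cosφ1·cosφ2·sin²(Δλ/2)=0.1459032295; c=2·atan2(√a, √(1-a))=0.783860070; dist=6371·c=4993.973 ≈ 4994.0 km; running total=16843.4 km
Leg 3 bearing: y=sinΔλ·cosφ2=0.45506250, x=cosφ1·sinφ2-sinφ1·cosφ2·cosΔλ=0.53979629; θ=atan2(y, x)=40.1318° ≈ 40.1°
Leg 4: φ1=0.1989972, φ2=-1.1330433, Δφ=-1.3320405, Δλ=0.9245027 rad; a=sin²(Δφ/2)+cosφ1·cosφ2·sin²(Δλ/2)=0.4643973191; c=2·atan2(√a, √(1-a))=1.499530656; dist=6371·c=9553.510 ≈ 9553.5 km; running total=26396.9 km
Leg 4 bearing: y=sinΔλ·cosφ2=0.33841275, x=cosφ1·sinφ2-sinφ1·cosφ2·cosΔλ=-0.93829985; θ=atan2(y, x)=160.1674° ≈ 160.2°
Leg 5: φ1=-1.1330433, φ2=0.2015716, Δφ=1.3346149, Δλ=-0.0987979 rad; a=sin²(Δφ/2)+cosφ1·cosφ2·sin²(Δλ/2)=0.3840167712; c=2·atan2(√a, √(1-a))=1.336697530; dist=6371·c=8516.100 ≈ 8516.1 km; running total=34913.0 km
Leg 5 bearing: y=sinΔλ·cosφ2=-0.09664011, x=cosφ1·sinφ2-sinφ1·cosφ2·cosΔλ=0.96791128; θ=atan2(y, x)=-5.7017° <0 so +360° → 354.2983° ≈ 354.3°
Leg 6: φ1=0.2015716, φ2=0.0669299, Δφ=-0.1346417, Δλ=-1.2170949 rad; a=sin²(Δφ/2)+cosφ1·cosφ2·sin²(Δλ/2)=0.3240051484; c=2·atan2(√a, √(1-a))=1.211100328; dist=6371·c=7715.920 ≈ 7715.9 km; running total=42628.9 km
Leg 6 bearing: y=sinΔλ·cosφ2=-0.93599669, x=cosφ1·sinφ2-sinφ1·cosφ2·cosΔλ=-0.00366592; θ=atan2(y, x)=-90.2244° <0 so +360° → 269.7756° ≈ 269.8°
Leg 7: φ1=0.0669299, φ2=1.2625467, Δφ=1.1956169, Δλ=5.4649575 rad; a=sin²(Δφ/2)+cosφ1·cosφ2·sin²(Δλ/2)=0.3646819980; c=2·atan2(√a, √(1-a))=1.296742698; dist=6371·c=8261.548 ≈ 8261.5 km; running total=50890.4 km
Leg 7 bearing: y=sinΔλ·cosφ2=-0.22145604, x=cosφ1·sinφ2-sinφ1·cosφ2·cosΔλ=0.93686358; θ=atan2(y, x)=-13.2995° <0 so +360° → 346.7005° ≈ 346.7°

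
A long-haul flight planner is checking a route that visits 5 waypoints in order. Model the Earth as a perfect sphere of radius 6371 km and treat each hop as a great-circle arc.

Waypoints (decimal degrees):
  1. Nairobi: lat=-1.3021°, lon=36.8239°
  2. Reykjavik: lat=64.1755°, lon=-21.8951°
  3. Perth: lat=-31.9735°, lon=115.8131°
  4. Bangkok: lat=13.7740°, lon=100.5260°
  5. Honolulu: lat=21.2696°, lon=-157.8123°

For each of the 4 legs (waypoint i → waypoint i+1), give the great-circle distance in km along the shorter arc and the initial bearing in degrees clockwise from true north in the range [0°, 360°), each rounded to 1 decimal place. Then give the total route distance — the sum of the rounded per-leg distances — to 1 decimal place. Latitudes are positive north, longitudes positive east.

Leg 1: dist=8687.8 km, bearing=337.6°
Leg 2: dist=15410.5 km, bearing=59.7°
Leg 3: dist=5341.3 km, bearing=339.9°
Leg 4: dist=10623.8 km, bearing=66.5°
Total: 40063.4 km

Leg 1: φ1=-0.0227259, φ2=1.1200738, Δφ=1.1427997, Δλ=-1.0248399 rad; a=sin²(Δφ/2)+cosφ1·cosφ2·sin²(Δλ/2)=0.3971627916; c=2·atan2(√a, √(1-a))=1.363643519; dist=6371·c=8687.773 ≈ 8687.8 km; running total=8687.8 km
Leg 1 bearing: y=sinΔλ·cosφ2=-0.37229100, x=cosφ1·sinφ2-sinφ1·cosφ2·cosΔλ=0.90504002; θ=atan2(y, x)=-22.3600° <0 so +360° → 337.6400° ≈ 337.6°
Leg 2: φ1=1.1200738, φ2=-0.5580428, Δφ=-1.6781166, Δλ=2.4034615 rad; a=sin²(Δφ/2)+cosφ1·cosφ2·sin²(Δλ/2)=0.8749980061; c=2·atan2(√a, √(1-a))=2.418852377; dist=6371·c=15410.508 ≈ 15410.5 km; running total=24098.3 km
Leg 2 bearing: y=sinΔλ·cosφ2=0.57082207, x=cosφ1·sinφ2-sinφ1·cosφ2·cosΔλ=0.33416784; θ=atan2(y, x)=59.6547° ≈ 59.7°
Leg 3: φ1=-0.5580428, φ2=0.2404017, Δφ=0.7984445, Δλ=-0.2668102 rad; a=sin²(Δφ/2)+cosφ1·cosφ2·sin²(Δλ/2)=0.1656652195; c=2·atan2(√a, √(1-a))=0.838378266; dist=6371·c=5341.308 ≈ 5341.3 km; running total=29439.6 km
Leg 3 bearing: y=sinΔλ·cosφ2=-0.25607377, x=cosφ1·sinφ2-sinφ1·cosφ2·cosΔλ=0.69807395; θ=atan2(y, x)=-20.1445° <0 so +360° → 339.8555° ≈ 339.9°
Leg 4: φ1=0.2404017, φ2=0.3712246, Δφ=0.1308229, Δλ=-4.5088539 rad; a=sin²(Δφ/2)+cosφ1·cosφ2·sin²(Δλ/2)=0.5482887519; c=2·atan2(√a, √(1-a))=1.667524597; dist=6371·c=10623.799 ≈ 10623.8 km; running total=40063.4 km
Leg 4 bearing: y=sinΔλ·cosφ2=0.91264802, x=cosφ1·sinφ2-sinφ1·cosφ2·cosΔλ=0.39717298; θ=atan2(y, x)=66.4819° ≈ 66.5°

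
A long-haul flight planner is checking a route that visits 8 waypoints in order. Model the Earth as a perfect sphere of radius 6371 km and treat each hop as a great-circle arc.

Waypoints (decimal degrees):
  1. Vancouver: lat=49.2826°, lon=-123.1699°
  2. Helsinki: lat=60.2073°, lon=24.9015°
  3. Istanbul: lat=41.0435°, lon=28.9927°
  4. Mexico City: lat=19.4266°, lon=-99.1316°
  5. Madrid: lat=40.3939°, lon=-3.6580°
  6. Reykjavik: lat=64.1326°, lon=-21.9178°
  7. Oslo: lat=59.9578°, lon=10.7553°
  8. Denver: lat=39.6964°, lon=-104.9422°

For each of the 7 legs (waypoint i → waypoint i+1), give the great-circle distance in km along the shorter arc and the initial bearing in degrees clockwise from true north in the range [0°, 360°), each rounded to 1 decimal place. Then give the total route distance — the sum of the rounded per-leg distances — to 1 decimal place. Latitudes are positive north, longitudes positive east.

Leg 1: φ1=0.8601436, φ2=1.0508156, Δφ=0.1906720, Δλ=2.5843335 rad; a=sin²(Δφ/2)+cosφ1·cosφ2·sin²(Δλ/2)=0.3086613789; c=2·atan2(√a, √(1-a))=1.178103945; dist=6371·c=7505.700 ≈ 7505.7 km; running total=7505.7 km
Leg 1 bearing: y=sinΔλ·cosφ2=0.26277219, x=cosφ1·sinφ2-sinφ1·cosφ2·cosΔλ=0.88572507; θ=atan2(y, x)=16.5243° ≈ 16.5°
Leg 2: φ1=1.0508156, φ2=0.7163442, Δφ=-0.3344714, Δλ=0.0714049 rad; a=sin²(Δφ/2)+cosφ1·cosφ2·sin²(Δλ/2)=0.0281854838; c=2·atan2(√a, √(1-a))=0.337368316; dist=6371·c=2149.374 ≈ 2149.4 km; running total=9655.1 km
Leg 2 bearing: y=sinΔλ·cosφ2=0.05380864, x=cosφ1·sinφ2-sinφ1·cosφ2·cosΔλ=-0.32660202; θ=atan2(y, x)=170.6444° ≈ 170.6°
Leg 3: φ1=0.7163442, φ2=0.3390581, Δφ=-0.3772861, Δλ=-2.2361909 rad; a=sin²(Δφ/2)+cosφ1·cosφ2·sin²(Δλ/2)=0.6103615415; c=2·atan2(√a, √(1-a))=1.793352103; dist=6371·c=11425.446 ≈ 11425.4 km; running total=21080.5 km
Leg 3 bearing: y=sinΔλ·cosφ2=-0.74188665, x=cosφ1·sinφ2-sinφ1·cosφ2·cosΔλ=0.63315521; θ=atan2(y, x)=-49.5213° <0 so +360° → 310.4787° ≈ 310.5°
Leg 4: φ1=0.3390581, φ2=0.7050066, Δφ=0.3659484, Δλ=1.6663287 rad; a=sin²(Δφ/2)+cosφ1·cosφ2·sin²(Δλ/2)=0.4264872535; c=2·atan2(√a, √(1-a))=1.423235918; dist=6371·c=9067.436 ≈ 9067.4 km; running total=30147.9 km
Leg 4 bearing: y=sinΔλ·cosφ2=0.75813457, x=cosφ1·sinφ2-sinφ1·cosφ2·cosΔλ=0.63530739; θ=atan2(y, x)=50.0374° ≈ 50.0°
Leg 5: φ1=0.7050066, φ2=1.1193250, Δφ=0.4143185, Δλ=-0.3186936 rad; a=sin²(Δφ/2)+cosφ1·cosφ2·sin²(Δλ/2)=0.0506704821; c=2·atan2(√a, √(1-a))=0.454093491; dist=6371·c=2893.030 ≈ 2893.0 km; running total=33040.9 km
Leg 5 bearing: y=sinΔλ·cosφ2=-0.13670107, x=cosφ1·sinφ2-sinφ1·cosφ2·cosΔλ=0.41680302; θ=atan2(y, x)=-18.1582° <0 so +360° → 341.8418° ≈ 341.8°
Leg 6: φ1=1.1193250, φ2=1.0464610, Δφ=-0.0728640, Δλ=0.5702532 rad; a=sin²(Δφ/2)+cosφ1·cosφ2·sin²(Δλ/2)=0.0186078725; c=2·atan2(√a, √(1-a))=0.273674621; dist=6371·c=1743.581 ≈ 1743.6 km; running total=34784.5 km
Leg 6 bearing: y=sinΔλ·cosφ2=0.27026686, x=cosφ1·sinφ2-sinφ1·cosφ2·cosΔλ=-0.00151803; θ=atan2(y, x)=90.3218° ≈ 90.3°
Leg 7: φ1=1.0464610, φ2=0.6928329, Δφ=-0.3536281, Δλ=-2.0193023 rad; a=sin²(Δφ/2)+cosφ1·cosφ2·sin²(Δλ/2)=0.3070614889; c=2·atan2(√a, √(1-a))=1.174638043; dist=6371·c=7483.619 ≈ 7483.6 km; running total=42268.1 km
Leg 7 bearing: y=sinΔλ·cosφ2=-0.69333898, x=cosφ1·sinφ2-sinφ1·cosφ2·cosΔλ=0.60858852; θ=atan2(y, x)=-48.7245° <0 so +360° → 311.2755° ≈ 311.3°

Leg 1: dist=7505.7 km, bearing=16.5°
Leg 2: dist=2149.4 km, bearing=170.6°
Leg 3: dist=11425.4 km, bearing=310.5°
Leg 4: dist=9067.4 km, bearing=50.0°
Leg 5: dist=2893.0 km, bearing=341.8°
Leg 6: dist=1743.6 km, bearing=90.3°
Leg 7: dist=7483.6 km, bearing=311.3°
Total: 42268.1 km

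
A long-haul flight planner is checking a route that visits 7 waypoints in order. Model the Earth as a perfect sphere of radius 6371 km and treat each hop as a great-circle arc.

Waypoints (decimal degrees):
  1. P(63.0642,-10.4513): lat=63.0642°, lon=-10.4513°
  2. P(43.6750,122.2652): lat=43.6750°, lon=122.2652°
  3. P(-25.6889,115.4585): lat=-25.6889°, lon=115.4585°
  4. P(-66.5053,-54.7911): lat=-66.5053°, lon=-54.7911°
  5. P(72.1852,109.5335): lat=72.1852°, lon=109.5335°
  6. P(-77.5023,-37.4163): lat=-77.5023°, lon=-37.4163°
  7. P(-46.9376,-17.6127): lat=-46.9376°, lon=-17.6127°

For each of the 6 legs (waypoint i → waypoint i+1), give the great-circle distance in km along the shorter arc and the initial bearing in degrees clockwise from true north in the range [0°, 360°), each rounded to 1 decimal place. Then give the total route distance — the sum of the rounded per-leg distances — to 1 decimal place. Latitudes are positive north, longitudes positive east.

Leg 1: φ1=1.1006779, φ2=0.7622726, Δφ=-0.3384054, Δλ=2.3163399 rad; a=sin²(Δφ/2)+cosφ1·cosφ2·sin²(Δλ/2)=0.3033037462; c=2·atan2(√a, √(1-a))=1.166477602; dist=6371·c=7431.629 ≈ 7431.6 km; running total=7431.6 km
Leg 1 bearing: y=sinΔλ·cosφ2=0.53139933, x=cosφ1·sinφ2-sinφ1·cosφ2·cosΔλ=0.75023802; θ=atan2(y, x)=35.3102° ≈ 35.3°
Leg 2: φ1=0.7622726, φ2=-0.4483559, Δφ=-1.2106284, Δλ=-0.1187993 rad; a=sin²(Δφ/2)+cosφ1·cosφ2·sin²(Δλ/2)=0.3260813120; c=2·atan2(√a, √(1-a))=1.215532877; dist=6371·c=7744.160 ≈ 7744.2 km; running total=15175.8 km
Leg 2 bearing: y=sinΔλ·cosφ2=-0.10680568, x=cosφ1·sinφ2-sinφ1·cosφ2·cosΔλ=-0.93145140; θ=atan2(y, x)=-173.4587° <0 so +360° → 186.5413° ≈ 186.5°
Leg 3: φ1=-0.4483559, φ2=-1.1607365, Δφ=-0.7123806, Δλ=-2.9714161 rad; a=sin²(Δφ/2)+cosφ1·cosφ2·sin²(Δλ/2)=0.4782618905; c=2·atan2(√a, √(1-a))=1.527306400; dist=6371·c=9730.469 ≈ 9730.5 km; running total=24906.3 km
Leg 3 bearing: y=sinΔλ·cosφ2=-0.06751633, x=cosφ1·sinφ2-sinφ1·cosφ2·cosΔλ=-0.99677047; θ=atan2(y, x)=-176.1250° <0 so +360° → 183.8750° ≈ 183.9°
Leg 4: φ1=-1.1607365, φ2=1.2598694, Δφ=2.4206059, Δλ=2.8680053 rad; a=sin²(Δφ/2)+cosφ1·cosφ2·sin²(Δλ/2)=0.9952770521; c=2·atan2(√a, √(1-a))=3.004036816; dist=6371·c=19138.719 ≈ 19138.7 km; running total=44045.0 km
Leg 4 bearing: y=sinΔλ·cosφ2=0.08266137, x=cosφ1·sinφ2-sinφ1·cosφ2·cosΔλ=0.10940596; θ=atan2(y, x)=37.0728° ≈ 37.1°
Leg 5: φ1=1.2598694, φ2=-1.3526703, Δφ=-2.6125397, Δλ=-2.5647578 rad; a=sin²(Δφ/2)+cosφ1·cosφ2·sin²(Δλ/2)=0.9924922628; c=2·atan2(√a, √(1-a))=2.968080677; dist=6371·c=18909.642 ≈ 18909.6 km; running total=62954.6 km
Leg 5 bearing: y=sinΔλ·cosφ2=-0.11801908, x=cosφ1·sinφ2-sinφ1·cosφ2·cosΔλ=-0.12600389; θ=atan2(y, x)=-136.8741° <0 so +360° → 223.1259° ≈ 223.1°
Leg 6: φ1=-1.3526703, φ2=-0.8192157, Δφ=0.5334546, Δλ=0.3456380 rad; a=sin²(Δφ/2)+cosφ1·cosφ2·sin²(Δλ/2)=0.0738414706; c=2·atan2(√a, √(1-a))=0.550396788; dist=6371·c=3506.578 ≈ 3506.6 km; running total=66461.2 km
Leg 6 bearing: y=sinΔλ·cosφ2=0.23132874, x=cosφ1·sinφ2-sinφ1·cosφ2·cosΔλ=0.46908703; θ=atan2(y, x)=26.2501° ≈ 26.3°

Leg 1: dist=7431.6 km, bearing=35.3°
Leg 2: dist=7744.2 km, bearing=186.5°
Leg 3: dist=9730.5 km, bearing=183.9°
Leg 4: dist=19138.7 km, bearing=37.1°
Leg 5: dist=18909.6 km, bearing=223.1°
Leg 6: dist=3506.6 km, bearing=26.3°
Total: 66461.2 km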